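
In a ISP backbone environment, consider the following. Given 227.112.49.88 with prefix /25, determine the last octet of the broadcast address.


Given: IP = 227.112.49.88, prefix = /25
Host bits = 32 - 25 = 7
Network last octet = 88 AND mask = 0
Host part size = 2^7 - 1 = 127
Broadcast last octet = 0 OR 127 = 127

127


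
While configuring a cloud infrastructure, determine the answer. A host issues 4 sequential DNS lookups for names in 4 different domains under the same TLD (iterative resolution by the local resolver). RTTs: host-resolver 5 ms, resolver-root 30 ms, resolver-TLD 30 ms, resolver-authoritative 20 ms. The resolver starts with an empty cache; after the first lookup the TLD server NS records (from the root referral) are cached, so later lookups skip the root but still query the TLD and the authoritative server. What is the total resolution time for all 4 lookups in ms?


Lookup 1 (cold cache): local + root + TLD + auth = 5 + 30 + 30 + 20 = 85 ms
Lookups 2..4 (TLD NS cached -> skip root; new domain -> still ask TLD and auth): local + TLD + auth = 5 + 30 + 20 = 55 ms each
Remaining 3 lookups: 3 * 55 = 165 ms
Total = 85 + 165 = 250 ms

250


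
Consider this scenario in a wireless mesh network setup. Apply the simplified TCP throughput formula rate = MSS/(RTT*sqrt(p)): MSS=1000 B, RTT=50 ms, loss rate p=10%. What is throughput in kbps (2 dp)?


Given: MSS = 1000 bytes, RTT = 50 ms, loss = 10%
RTT in seconds = 50 / 1000 = 0.05
Loss rate = 10% = 0.1
sqrt(loss) = sqrt(0.1) = 0.316227766017
Throughput (bytes/s) = 1000 / (0.05 * 0.316227766017) = 63245.5532
Throughput (kbps) = 63245.5532 * 8 / 1000 = 505.964426 -> 505.96 kbps (2 dp)

505.96


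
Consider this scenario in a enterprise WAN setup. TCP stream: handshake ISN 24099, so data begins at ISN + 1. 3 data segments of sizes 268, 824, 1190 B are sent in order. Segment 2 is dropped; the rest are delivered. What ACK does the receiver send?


SYN uses sequence number 24099; first data byte = ISN + 1 = 24100.
Segment 1: SEQ = 24100, len = 268 B, covers [24100, 24367]
Segment 2: SEQ = 24368, len = 824 B, covers [24368, 25191] [LOST]
Segment 3: SEQ = 25192, len = 1190 B, covers [25192, 26381]
In-order data received: bytes [24100, 24367] (segments 1..1).
Segment 2 missing -> gap begins at byte 24368; later segments buffered out of order.
Cumulative ACK = next expected in-order byte = 24100 + 268 = 24368

24368


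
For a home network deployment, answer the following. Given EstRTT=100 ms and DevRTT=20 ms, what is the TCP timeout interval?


Given: EstRTT = 100 ms, DevRTT = 20 ms
Timeout = EstRTT + 4 * DevRTT
4 * DevRTT = 4 * 20 = 80
Timeout = 100 + 80 = 180 ms

180


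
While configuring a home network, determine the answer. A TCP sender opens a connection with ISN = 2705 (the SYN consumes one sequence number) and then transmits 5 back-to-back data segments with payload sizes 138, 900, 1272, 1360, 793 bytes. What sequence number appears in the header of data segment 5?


The SYN occupies sequence number ISN = 2705, so the first data byte is ISN + 1 = 2706.
SEQ of data segment i = (ISN + 1) + sum of payload sizes of segments 1..i-1.
Segment 1: SEQ = 2706, payload = 138 bytes
Segment 2: SEQ = 2844, payload = 900 bytes
Segment 3: SEQ = 3744, payload = 1272 bytes
Segment 4: SEQ = 5016, payload = 1360 bytes
Segment 5: SEQ = 6376, payload = 793 bytes
SEQ of segment 5 = 2706 + 138 + 900 + 1272 + 1360 = 6376

6376


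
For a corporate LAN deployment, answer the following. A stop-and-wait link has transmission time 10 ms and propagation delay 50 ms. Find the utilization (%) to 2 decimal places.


Given: Ttrans = 10 ms, Tprop = 50 ms
RTT = 2 * Tprop = 2 * 50 = 100 ms
U = Ttrans / (Ttrans + RTT)
U = 10 / (10 + 100)
U = 10 / 110 = 0.090909
U% = 9.09%

9.09


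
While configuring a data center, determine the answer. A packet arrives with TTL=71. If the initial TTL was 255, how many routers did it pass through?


Given: initial TTL = 255, received TTL = 71
Hops = initial TTL - received TTL
Hops = 255 - 71 = 184

184


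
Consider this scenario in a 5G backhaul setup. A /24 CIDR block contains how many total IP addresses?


Given: CIDR prefix /24
Host bits = 32 - 24 = 8
Total addresses = 2^8 = 256

256


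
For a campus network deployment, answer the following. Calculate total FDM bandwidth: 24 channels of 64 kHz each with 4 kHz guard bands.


Given: 24 channels, 64 kHz each, guard = 4 kHz
Channel bandwidth = 24 * 64 = 1536 kHz
Guard bands = 23 gaps * 4 kHz = 92 kHz
Total = 1536 + 92 = 1628 kHz

1628


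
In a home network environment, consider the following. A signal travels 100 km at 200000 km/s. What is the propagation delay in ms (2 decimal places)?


Given: distance = 100 km, speed = 200000 km/s
Delay = distance / speed = 100 / 200000 seconds
Delay in ms = 100 * 1000 / 200000
Delay = 0.5000 ms
Rounded to 2 dp = 0.50 ms

0.50


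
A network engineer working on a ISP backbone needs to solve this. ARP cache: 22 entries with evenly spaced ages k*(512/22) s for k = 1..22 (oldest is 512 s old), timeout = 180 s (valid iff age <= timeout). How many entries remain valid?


Ages are k * 512/22 s for k = 1..22 (spacing = 23.2727 s).
Entry k is valid iff k * 512/22 <= 180 iff k <= 22 * 180 / 512 = 7.7344
n_valid = floor(7.7344) = 7
(n_stale = 22 - 7 = 15)

7


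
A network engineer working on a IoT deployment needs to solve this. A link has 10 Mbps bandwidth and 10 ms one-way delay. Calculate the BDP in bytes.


Given: bandwidth = 10 Mbps, delay = 10 ms
BDP in bits = 10 * 10^6 * 10 / 1000
BDP in bits = 100000
BDP in bytes = 100000 / 8 = 12500

12500


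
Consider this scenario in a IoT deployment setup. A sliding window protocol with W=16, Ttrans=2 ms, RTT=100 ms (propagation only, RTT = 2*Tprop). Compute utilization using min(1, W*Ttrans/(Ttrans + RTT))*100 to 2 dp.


Given: W = 16, Ttrans = 2 ms, RTT = 100 ms (= 2 * Tprop, Tprop = 50 ms)
Cycle time = Ttrans + RTT = 2 + 100 = 102 ms (first packet sent until its ACK returns)
W * Ttrans = 16 * 2 = 32 ms of sending per cycle
W * Ttrans / (Ttrans + RTT) = 32 / 102 = 0.313725
U = min(1, 0.313725) = 0.313725
U% = 31.37%

31.37


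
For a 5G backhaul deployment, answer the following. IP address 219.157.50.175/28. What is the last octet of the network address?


Given: IP = 219.157.50.175, prefix = /28
Subnet mask = 255.255.255.240
Last octet of IP: 175
Last octet of mask: 240
Network last octet = 175 AND 240 = 160

160


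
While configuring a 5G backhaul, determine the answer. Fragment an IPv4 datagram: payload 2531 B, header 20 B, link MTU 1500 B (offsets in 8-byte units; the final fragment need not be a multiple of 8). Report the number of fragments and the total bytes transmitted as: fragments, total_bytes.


Max data per non-final fragment = floor((MTU - header)/8)*8 = floor((1500 - 20)/8)*8 = floor(1480/8)*8 = 1480 B
Final fragment needs no 8-byte alignment: it can carry up to MTU - header = 1480 B
Non-final fragments needed = ceil((payload - 1480) / 1480) = ceil(1051/1480) = ceil(0.7101) = 1
Number of fragments = 1 + 1 = 2
Fragment sizes (data): 1 * 1480 B + 1051 B (last, 1051 <= 1480 OK)
Total bytes sent = payload + n_frags * header = 2531 + 2*20 = 2531 + 40 = 2571 B

2, 2571


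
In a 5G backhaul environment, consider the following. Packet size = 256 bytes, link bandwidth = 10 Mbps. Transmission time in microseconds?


Given: packet = 256 bytes, bandwidth = 10 Mbps
Packet in bits = 256 * 8 = 2048 bits
Bandwidth = 10 * 10^6 = 10000000 bps
Time = 2048 / 10000000 seconds
Time in us = 2048 * 10^6 / 10000000 = 204.8

204.8


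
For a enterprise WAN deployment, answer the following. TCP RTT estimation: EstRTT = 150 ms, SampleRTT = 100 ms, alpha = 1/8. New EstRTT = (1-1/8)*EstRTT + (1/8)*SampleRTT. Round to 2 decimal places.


Given: EstRTT = 150 ms, SampleRTT = 100 ms, alpha = 1/8
New EstRTT = (1 - alpha) * EstRTT + alpha * SampleRTT
(7/8) * 150 = 131.25
(1/8) * 100 = 12.5
New EstRTT = 131.25 + 12.5 = 143.75 ms -> 143.75 ms (2 dp)

143.75


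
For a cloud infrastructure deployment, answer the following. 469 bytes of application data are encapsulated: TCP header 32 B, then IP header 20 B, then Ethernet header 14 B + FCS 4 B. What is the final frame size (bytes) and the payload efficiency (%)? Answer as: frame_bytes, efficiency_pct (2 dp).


TCP segment = 469 + 32 = 501 B
IP packet = 501 + 20 = 521 B
Ethernet frame = 521 + 14 + 4 = 539 B
Efficiency = app / frame = 469 / 539 = 0.870130 = 87.0130% -> 87.01% (2 dp)

539, 87.01


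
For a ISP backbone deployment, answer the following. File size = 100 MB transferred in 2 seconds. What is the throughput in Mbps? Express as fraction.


Given: file = 100 MB, time = 2 s
File in Mb = 100 * 8 = 800 Mb
Throughput = 800 / 2 Mbps
Throughput = 400 Mbps

400


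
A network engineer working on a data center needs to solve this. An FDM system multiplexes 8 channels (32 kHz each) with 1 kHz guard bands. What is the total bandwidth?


Given: 8 channels, 32 kHz each, guard = 1 kHz
Channel bandwidth = 8 * 32 = 256 kHz
Guard bands = 7 gaps * 1 kHz = 7 kHz
Total = 256 + 7 = 263 kHz

263


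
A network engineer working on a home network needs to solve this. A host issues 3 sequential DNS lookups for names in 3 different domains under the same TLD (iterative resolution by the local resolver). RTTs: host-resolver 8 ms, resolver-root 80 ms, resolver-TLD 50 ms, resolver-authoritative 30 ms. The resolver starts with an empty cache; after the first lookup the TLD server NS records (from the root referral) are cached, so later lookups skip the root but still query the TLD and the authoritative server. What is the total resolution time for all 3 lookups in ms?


Lookup 1 (cold cache): local + root + TLD + auth = 8 + 80 + 50 + 30 = 168 ms
Lookups 2..3 (TLD NS cached -> skip root; new domain -> still ask TLD and auth): local + TLD + auth = 8 + 50 + 30 = 88 ms each
Remaining 2 lookups: 2 * 88 = 176 ms
Total = 168 + 176 = 344 ms

344


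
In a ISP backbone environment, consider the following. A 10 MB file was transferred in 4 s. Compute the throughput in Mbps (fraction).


Given: file = 10 MB, time = 4 s
File in Mb = 10 * 8 = 80 Mb
Throughput = 80 / 4 Mbps
Throughput = 20 Mbps

20


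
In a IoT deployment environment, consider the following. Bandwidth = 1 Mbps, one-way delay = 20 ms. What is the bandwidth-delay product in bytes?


Given: bandwidth = 1 Mbps, delay = 20 ms
BDP in bits = 1 * 10^6 * 20 / 1000
BDP in bits = 20000
BDP in bytes = 20000 / 8 = 2500

2500


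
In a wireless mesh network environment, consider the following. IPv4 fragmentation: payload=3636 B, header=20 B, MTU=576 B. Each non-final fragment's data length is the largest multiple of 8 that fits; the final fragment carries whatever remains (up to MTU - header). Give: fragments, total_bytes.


Max data per non-final fragment = floor((MTU - header)/8)*8 = floor((576 - 20)/8)*8 = floor(556/8)*8 = 552 B
Final fragment needs no 8-byte alignment: it can carry up to MTU - header = 556 B
Non-final fragments needed = ceil((payload - 556) / 552) = ceil(3080/552) = ceil(5.5797) = 6
Number of fragments = 6 + 1 = 7
Fragment sizes (data): 6 * 552 B + 324 B (last, 324 <= 556 OK)
Total bytes sent = payload + n_frags * header = 3636 + 7*20 = 3636 + 140 = 3776 B

7, 3776


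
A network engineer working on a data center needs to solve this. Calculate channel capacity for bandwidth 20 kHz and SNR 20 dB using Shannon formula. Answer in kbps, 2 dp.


Given: B = 20 kHz, SNR = 20 dB
SNR linear = 10^(20/10) = 100
1 + SNR = 101
log2(101) = 6.6582114828
C = 20 * 1000 * 6.6582114828 = 133164.2297 bps
C = 133.164230 kbps -> 133.16 kbps (2 dp)

133.16


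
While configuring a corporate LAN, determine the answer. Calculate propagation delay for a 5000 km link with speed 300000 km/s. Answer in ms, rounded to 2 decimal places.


Given: distance = 5000 km, speed = 300000 km/s
Delay = distance / speed = 5000 / 300000 seconds
Delay in ms = 5000 * 1000 / 300000
Delay = 16.6667 ms
Rounded to 2 dp = 16.67 ms

16.67


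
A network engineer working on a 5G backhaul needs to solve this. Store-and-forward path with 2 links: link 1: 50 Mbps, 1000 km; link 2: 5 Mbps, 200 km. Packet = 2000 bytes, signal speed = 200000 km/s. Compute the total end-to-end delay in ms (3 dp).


Packet = 2000 bytes = 16000 bits. Store-and-forward: sum (t_trans + t_prop) per link.
Link 1: t_trans = 16000/(50*10^6) s = 0.3200 ms; t_prop = 1000/200000 s = 5.0000 ms; subtotal = 5.3200 ms
Link 2: t_trans = 16000/(5*10^6) s = 3.2000 ms; t_prop = 200/200000 s = 1.0000 ms; subtotal = 4.2000 ms
End-to-end = 5.3200 + 4.2000 = 9.5200 ms -> 9.520 ms (3 dp)

9.520


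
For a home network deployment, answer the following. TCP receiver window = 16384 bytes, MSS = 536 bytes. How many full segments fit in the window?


Given: RWND = 16384 bytes, MSS = 536 bytes
Full segments = floor(RWND / MSS)
Full segments = floor(16384 / 536)
Full segments = floor(30.5672) = 30

30


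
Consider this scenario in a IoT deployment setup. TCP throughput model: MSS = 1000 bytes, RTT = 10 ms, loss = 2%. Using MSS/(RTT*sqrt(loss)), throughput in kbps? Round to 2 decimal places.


Given: MSS = 1000 bytes, RTT = 10 ms, loss = 2%
RTT in seconds = 10 / 1000 = 0.01
Loss rate = 2% = 0.02
sqrt(loss) = sqrt(0.02) = 0.141421356237
Throughput (bytes/s) = 1000 / (0.01 * 0.141421356237) = 707106.7812
Throughput (kbps) = 707106.7812 * 8 / 1000 = 5656.854249 -> 5656.85 kbps (2 dp)

5656.85


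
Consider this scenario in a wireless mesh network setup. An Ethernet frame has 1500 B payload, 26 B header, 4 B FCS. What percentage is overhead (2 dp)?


Given: payload = 1500 B, header = 26 B, trailer = 4 B
Overhead bytes = header + trailer = 26 + 4 = 30
Total frame = payload + overhead = 1500 + 30 = 1530
Overhead % = 30 / 1530 * 100 = 1.9608% -> 1.96% (2 dp)

1.96


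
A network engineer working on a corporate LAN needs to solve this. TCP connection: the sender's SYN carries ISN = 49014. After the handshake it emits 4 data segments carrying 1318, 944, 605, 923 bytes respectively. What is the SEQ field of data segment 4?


The SYN occupies sequence number ISN = 49014, so the first data byte is ISN + 1 = 49015.
SEQ of data segment i = (ISN + 1) + sum of payload sizes of segments 1..i-1.
Segment 1: SEQ = 49015, payload = 1318 bytes
Segment 2: SEQ = 50333, payload = 944 bytes
Segment 3: SEQ = 51277, payload = 605 bytes
Segment 4: SEQ = 51882, payload = 923 bytes
SEQ of segment 4 = 49015 + 1318 + 944 + 605 = 51882

51882


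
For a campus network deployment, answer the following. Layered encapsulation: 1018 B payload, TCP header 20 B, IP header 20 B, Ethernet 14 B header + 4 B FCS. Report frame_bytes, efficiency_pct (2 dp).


TCP segment = 1018 + 20 = 1038 B
IP packet = 1038 + 20 = 1058 B
Ethernet frame = 1058 + 14 + 4 = 1076 B
Efficiency = app / frame = 1018 / 1076 = 0.946097 = 94.6097% -> 94.61% (2 dp)

1076, 94.61


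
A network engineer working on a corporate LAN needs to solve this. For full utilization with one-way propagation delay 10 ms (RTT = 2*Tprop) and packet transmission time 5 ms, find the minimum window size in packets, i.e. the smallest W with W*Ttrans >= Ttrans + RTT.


Given: Ttrans = 5 ms, RTT = 20 ms (= 2 * Tprop, Tprop = 10 ms)
Time until first ACK returns = Ttrans + RTT = 5 + 20 = 25 ms
Need W * Ttrans >= Ttrans + RTT  ->  W >= (Ttrans + RTT) / Ttrans
(Ttrans + RTT) / Ttrans = 25 / 5 = 5
W_min = ceil(5) = 5

5


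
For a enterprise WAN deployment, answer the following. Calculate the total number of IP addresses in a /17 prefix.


Given: CIDR prefix /17
Host bits = 32 - 17 = 15
Total addresses = 2^15 = 32768

32768


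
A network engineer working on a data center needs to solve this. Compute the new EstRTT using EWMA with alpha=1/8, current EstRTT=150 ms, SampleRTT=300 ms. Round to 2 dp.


Given: EstRTT = 150 ms, SampleRTT = 300 ms, alpha = 1/8
New EstRTT = (1 - alpha) * EstRTT + alpha * SampleRTT
(7/8) * 150 = 131.25
(1/8) * 300 = 37.5
New EstRTT = 131.25 + 37.5 = 168.75 ms -> 168.75 ms (2 dp)

168.75


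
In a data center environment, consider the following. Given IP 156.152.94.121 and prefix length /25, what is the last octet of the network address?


Given: IP = 156.152.94.121, prefix = /25
Subnet mask = 255.255.255.128
Last octet of IP: 121
Last octet of mask: 128
Network last octet = 121 AND 128 = 0

0


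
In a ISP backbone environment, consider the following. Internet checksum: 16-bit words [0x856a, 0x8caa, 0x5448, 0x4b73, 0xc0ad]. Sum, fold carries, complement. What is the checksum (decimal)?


Given words: [0x856a, 0x8caa, 0x5448, 0x4b73, 0xc0ad]
Step 1: Sum all words
Raw sum = 34154 + 36010 + 21576 + 19315 + 49325 = 160380
Step 2: Fold carry: (29308 + 2) = 29310
One's complement = ~29310 & 0xFFFF = 36225

36225


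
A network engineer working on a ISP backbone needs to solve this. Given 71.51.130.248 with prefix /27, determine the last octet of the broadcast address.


Given: IP = 71.51.130.248, prefix = /27
Host bits = 32 - 27 = 5
Network last octet = 248 AND mask = 224
Host part size = 2^5 - 1 = 31
Broadcast last octet = 224 OR 31 = 255

255


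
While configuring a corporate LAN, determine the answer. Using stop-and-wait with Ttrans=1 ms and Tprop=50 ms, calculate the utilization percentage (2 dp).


Given: Ttrans = 1 ms, Tprop = 50 ms
RTT = 2 * Tprop = 2 * 50 = 100 ms
U = Ttrans / (Ttrans + RTT)
U = 1 / (1 + 100)
U = 1 / 101 = 0.009901
U% = 0.99%

0.99


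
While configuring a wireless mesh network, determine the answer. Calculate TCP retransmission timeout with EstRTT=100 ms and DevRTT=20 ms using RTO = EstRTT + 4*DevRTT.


Given: EstRTT = 100 ms, DevRTT = 20 ms
Timeout = EstRTT + 4 * DevRTT
4 * DevRTT = 4 * 20 = 80
Timeout = 100 + 80 = 180 ms

180


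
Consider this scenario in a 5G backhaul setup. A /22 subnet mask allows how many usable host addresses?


Given: subnet mask /22
Host bits = 32 - 22 = 10
Total addresses = 2^10 = 1024
Usable hosts = 1024 - 2 (network + broadcast) = 1022

1022


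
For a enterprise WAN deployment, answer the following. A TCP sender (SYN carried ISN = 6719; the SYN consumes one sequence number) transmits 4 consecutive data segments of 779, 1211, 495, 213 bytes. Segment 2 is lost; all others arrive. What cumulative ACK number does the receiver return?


SYN uses sequence number 6719; first data byte = ISN + 1 = 6720.
Segment 1: SEQ = 6720, len = 779 B, covers [6720, 7498]
Segment 2: SEQ = 7499, len = 1211 B, covers [7499, 8709] [LOST]
Segment 3: SEQ = 8710, len = 495 B, covers [8710, 9204]
Segment 4: SEQ = 9205, len = 213 B, covers [9205, 9417]
In-order data received: bytes [6720, 7498] (segments 1..1).
Segment 2 missing -> gap begins at byte 7499; later segments buffered out of order.
Cumulative ACK = next expected in-order byte = 6720 + 779 = 7499

7499


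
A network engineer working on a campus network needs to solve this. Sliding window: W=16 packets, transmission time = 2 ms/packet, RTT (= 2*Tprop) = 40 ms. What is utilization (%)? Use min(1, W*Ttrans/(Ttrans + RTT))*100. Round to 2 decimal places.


Given: W = 16, Ttrans = 2 ms, RTT = 40 ms (= 2 * Tprop, Tprop = 20 ms)
Cycle time = Ttrans + RTT = 2 + 40 = 42 ms (first packet sent until its ACK returns)
W * Ttrans = 16 * 2 = 32 ms of sending per cycle
W * Ttrans / (Ttrans + RTT) = 32 / 42 = 0.761905
U = min(1, 0.761905) = 0.761905
U% = 76.19%

76.19


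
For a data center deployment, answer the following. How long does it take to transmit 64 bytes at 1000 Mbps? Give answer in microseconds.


Given: packet = 64 bytes, bandwidth = 1000 Mbps
Packet in bits = 64 * 8 = 512 bits
Bandwidth = 1000 * 10^6 = 1000000000 bps
Time = 512 / 1000000000 seconds
Time in us = 512 * 10^6 / 1000000000 = 0.512

0.512


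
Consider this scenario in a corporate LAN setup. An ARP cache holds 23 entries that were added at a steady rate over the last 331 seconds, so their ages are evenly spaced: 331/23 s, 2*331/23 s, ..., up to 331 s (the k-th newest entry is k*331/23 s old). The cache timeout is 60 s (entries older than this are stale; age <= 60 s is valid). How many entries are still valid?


Ages are k * 331/23 s for k = 1..23 (spacing = 14.3913 s).
Entry k is valid iff k * 331/23 <= 60 iff k <= 23 * 60 / 331 = 4.1692
n_valid = floor(4.1692) = 4
(n_stale = 23 - 4 = 19)

4


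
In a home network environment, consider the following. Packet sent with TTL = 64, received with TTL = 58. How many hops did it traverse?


Given: initial TTL = 64, received TTL = 58
Hops = initial TTL - received TTL
Hops = 64 - 58 = 6

6


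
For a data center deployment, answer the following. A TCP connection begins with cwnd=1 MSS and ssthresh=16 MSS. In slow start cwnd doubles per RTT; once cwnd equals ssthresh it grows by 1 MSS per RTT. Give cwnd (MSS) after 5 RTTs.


RTT 0: cwnd = 1 MSS (initial)
RTT 1: cwnd = 2 MSS (slow start, doubled)
RTT 2: cwnd = 4 MSS (slow start, doubled)
RTT 3: cwnd = 8 MSS (slow start, doubled)
RTT 4: cwnd = 16 MSS (slow start, doubled)
RTT 5: cwnd = 17 MSS (congestion avoidance, +1)

17


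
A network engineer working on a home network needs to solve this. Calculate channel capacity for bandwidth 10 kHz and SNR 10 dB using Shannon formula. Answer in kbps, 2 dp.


Given: B = 10 kHz, SNR = 10 dB
SNR linear = 10^(10/10) = 10
1 + SNR = 11
log2(11) = 3.4594316186
C = 10 * 1000 * 3.4594316186 = 34594.3162 bps
C = 34.594316 kbps -> 34.59 kbps (2 dp)

34.59


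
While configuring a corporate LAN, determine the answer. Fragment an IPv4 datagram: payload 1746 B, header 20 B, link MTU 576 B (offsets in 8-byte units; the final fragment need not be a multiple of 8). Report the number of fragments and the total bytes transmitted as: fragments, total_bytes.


Max data per non-final fragment = floor((MTU - header)/8)*8 = floor((576 - 20)/8)*8 = floor(556/8)*8 = 552 B
Final fragment needs no 8-byte alignment: it can carry up to MTU - header = 556 B
Non-final fragments needed = ceil((payload - 556) / 552) = ceil(1190/552) = ceil(2.1558) = 3
Number of fragments = 3 + 1 = 4
Fragment sizes (data): 3 * 552 B + 90 B (last, 90 <= 556 OK)
Total bytes sent = payload + n_frags * header = 1746 + 4*20 = 1746 + 80 = 1826 B

4, 1826


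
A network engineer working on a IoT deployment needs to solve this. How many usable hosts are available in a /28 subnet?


Given: subnet mask /28
Host bits = 32 - 28 = 4
Total addresses = 2^4 = 16
Usable hosts = 16 - 2 (network + broadcast) = 14

14


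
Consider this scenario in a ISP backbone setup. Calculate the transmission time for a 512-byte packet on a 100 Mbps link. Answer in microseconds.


Given: packet = 512 bytes, bandwidth = 100 Mbps
Packet in bits = 512 * 8 = 4096 bits
Bandwidth = 100 * 10^6 = 100000000 bps
Time = 4096 / 100000000 seconds
Time in us = 4096 * 10^6 / 100000000 = 40.96

40.96


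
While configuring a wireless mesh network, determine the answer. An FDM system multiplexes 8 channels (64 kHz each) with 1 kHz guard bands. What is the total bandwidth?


Given: 8 channels, 64 kHz each, guard = 1 kHz
Channel bandwidth = 8 * 64 = 512 kHz
Guard bands = 7 gaps * 1 kHz = 7 kHz
Total = 512 + 7 = 519 kHz

519


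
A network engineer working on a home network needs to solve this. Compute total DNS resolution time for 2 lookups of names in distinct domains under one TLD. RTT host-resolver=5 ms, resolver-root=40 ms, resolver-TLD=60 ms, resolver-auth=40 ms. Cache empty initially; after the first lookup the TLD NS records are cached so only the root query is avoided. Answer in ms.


Lookup 1 (cold cache): local + root + TLD + auth = 5 + 40 + 60 + 40 = 145 ms
Lookups 2..2 (TLD NS cached -> skip root; new domain -> still ask TLD and auth): local + TLD + auth = 5 + 60 + 40 = 105 ms each
Remaining 1 lookups: 1 * 105 = 105 ms
Total = 145 + 105 = 250 ms

250


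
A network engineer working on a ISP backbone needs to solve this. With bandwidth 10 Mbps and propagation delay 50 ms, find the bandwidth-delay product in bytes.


Given: bandwidth = 10 Mbps, delay = 50 ms
BDP in bits = 10 * 10^6 * 50 / 1000
BDP in bits = 500000
BDP in bytes = 500000 / 8 = 62500

62500


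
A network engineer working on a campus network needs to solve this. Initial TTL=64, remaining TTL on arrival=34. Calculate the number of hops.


Given: initial TTL = 64, received TTL = 34
Hops = initial TTL - received TTL
Hops = 64 - 34 = 30

30


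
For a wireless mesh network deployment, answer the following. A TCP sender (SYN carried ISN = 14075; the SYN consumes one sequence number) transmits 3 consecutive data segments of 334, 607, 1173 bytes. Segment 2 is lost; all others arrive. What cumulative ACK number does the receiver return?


SYN uses sequence number 14075; first data byte = ISN + 1 = 14076.
Segment 1: SEQ = 14076, len = 334 B, covers [14076, 14409]
Segment 2: SEQ = 14410, len = 607 B, covers [14410, 15016] [LOST]
Segment 3: SEQ = 15017, len = 1173 B, covers [15017, 16189]
In-order data received: bytes [14076, 14409] (segments 1..1).
Segment 2 missing -> gap begins at byte 14410; later segments buffered out of order.
Cumulative ACK = next expected in-order byte = 14076 + 334 = 14410

14410


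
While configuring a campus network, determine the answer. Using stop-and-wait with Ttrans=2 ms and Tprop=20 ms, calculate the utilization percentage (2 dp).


Given: Ttrans = 2 ms, Tprop = 20 ms
RTT = 2 * Tprop = 2 * 20 = 40 ms
U = Ttrans / (Ttrans + RTT)
U = 2 / (2 + 40)
U = 2 / 42 = 0.047619
U% = 4.76%

4.76


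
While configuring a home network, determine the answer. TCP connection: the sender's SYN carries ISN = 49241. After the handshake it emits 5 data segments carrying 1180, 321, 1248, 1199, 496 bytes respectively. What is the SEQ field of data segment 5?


The SYN occupies sequence number ISN = 49241, so the first data byte is ISN + 1 = 49242.
SEQ of data segment i = (ISN + 1) + sum of payload sizes of segments 1..i-1.
Segment 1: SEQ = 49242, payload = 1180 bytes
Segment 2: SEQ = 50422, payload = 321 bytes
Segment 3: SEQ = 50743, payload = 1248 bytes
Segment 4: SEQ = 51991, payload = 1199 bytes
Segment 5: SEQ = 53190, payload = 496 bytes
SEQ of segment 5 = 49242 + 1180 + 321 + 1248 + 1199 = 53190

53190


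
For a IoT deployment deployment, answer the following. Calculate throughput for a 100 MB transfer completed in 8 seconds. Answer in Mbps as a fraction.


Given: file = 100 MB, time = 8 s
File in Mb = 100 * 8 = 800 Mb
Throughput = 800 / 8 Mbps
Throughput = 100 Mbps

100


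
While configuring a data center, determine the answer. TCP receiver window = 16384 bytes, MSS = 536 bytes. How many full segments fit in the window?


Given: RWND = 16384 bytes, MSS = 536 bytes
Full segments = floor(RWND / MSS)
Full segments = floor(16384 / 536)
Full segments = floor(30.5672) = 30

30


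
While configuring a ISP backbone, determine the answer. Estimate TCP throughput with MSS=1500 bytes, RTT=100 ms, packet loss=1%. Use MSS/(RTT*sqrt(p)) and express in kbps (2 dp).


Given: MSS = 1500 bytes, RTT = 100 ms, loss = 1%
RTT in seconds = 100 / 1000 = 0.1
Loss rate = 1% = 0.01
sqrt(loss) = sqrt(0.01) = 0.1
Throughput (bytes/s) = 1500 / (0.1 * 0.1) = 150000.0000
Throughput (kbps) = 150000.0000 * 8 / 1000 = 1200.000000 -> 1200.00 kbps (2 dp)

1200.00


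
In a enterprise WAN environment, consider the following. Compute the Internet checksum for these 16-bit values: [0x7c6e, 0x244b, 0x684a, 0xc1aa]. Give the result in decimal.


Given words: [0x7c6e, 0x244b, 0x684a, 0xc1aa]
Step 1: Sum all words
Raw sum = 31854 + 9291 + 26698 + 49578 = 117421
Step 2: Fold carry: (51885 + 1) = 51886
One's complement = ~51886 & 0xFFFF = 13649

13649


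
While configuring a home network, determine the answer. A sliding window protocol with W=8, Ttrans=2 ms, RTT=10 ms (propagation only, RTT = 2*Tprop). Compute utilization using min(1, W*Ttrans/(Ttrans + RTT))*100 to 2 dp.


Given: W = 8, Ttrans = 2 ms, RTT = 10 ms (= 2 * Tprop, Tprop = 5 ms)
Cycle time = Ttrans + RTT = 2 + 10 = 12 ms (first packet sent until its ACK returns)
W * Ttrans = 8 * 2 = 16 ms of sending per cycle
W * Ttrans / (Ttrans + RTT) = 16 / 12 = 1.333333
U = min(1, 1.333333) = 1.000000
U% = 100.00%

100.00


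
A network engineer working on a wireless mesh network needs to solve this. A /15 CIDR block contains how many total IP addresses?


Given: CIDR prefix /15
Host bits = 32 - 15 = 17
Total addresses = 2^17 = 131072

131072


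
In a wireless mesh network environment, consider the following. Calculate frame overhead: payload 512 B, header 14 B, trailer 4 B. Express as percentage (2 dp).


Given: payload = 512 B, header = 14 B, trailer = 4 B
Overhead bytes = header + trailer = 14 + 4 = 18
Total frame = payload + overhead = 512 + 18 = 530
Overhead % = 18 / 530 * 100 = 3.3962% -> 3.40% (2 dp)

3.40


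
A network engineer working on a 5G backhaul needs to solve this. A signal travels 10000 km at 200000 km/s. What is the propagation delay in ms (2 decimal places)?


Given: distance = 10000 km, speed = 200000 km/s
Delay = distance / speed = 10000 / 200000 seconds
Delay in ms = 10000 * 1000 / 200000
Delay = 50.0000 ms
Rounded to 2 dp = 50.00 ms

50.00


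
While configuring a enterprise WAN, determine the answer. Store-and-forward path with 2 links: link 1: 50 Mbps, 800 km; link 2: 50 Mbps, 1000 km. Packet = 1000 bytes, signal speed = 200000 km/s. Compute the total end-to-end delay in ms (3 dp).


Packet = 1000 bytes = 8000 bits. Store-and-forward: sum (t_trans + t_prop) per link.
Link 1: t_trans = 8000/(50*10^6) s = 0.1600 ms; t_prop = 800/200000 s = 4.0000 ms; subtotal = 4.1600 ms
Link 2: t_trans = 8000/(50*10^6) s = 0.1600 ms; t_prop = 1000/200000 s = 5.0000 ms; subtotal = 5.1600 ms
End-to-end = 4.1600 + 5.1600 = 9.3200 ms -> 9.320 ms (3 dp)

9.320


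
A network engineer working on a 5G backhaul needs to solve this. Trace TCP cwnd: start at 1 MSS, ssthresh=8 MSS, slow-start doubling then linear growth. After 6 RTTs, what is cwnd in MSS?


RTT 0: cwnd = 1 MSS (initial)
RTT 1: cwnd = 2 MSS (slow start, doubled)
RTT 2: cwnd = 4 MSS (slow start, doubled)
RTT 3: cwnd = 8 MSS (slow start, doubled)
RTT 4: cwnd = 9 MSS (congestion avoidance, +1)
RTT 5: cwnd = 10 MSS (congestion avoidance, +1)
RTT 6: cwnd = 11 MSS (congestion avoidance, +1)

11


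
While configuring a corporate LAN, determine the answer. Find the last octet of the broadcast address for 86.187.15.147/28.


Given: IP = 86.187.15.147, prefix = /28
Host bits = 32 - 28 = 4
Network last octet = 147 AND mask = 144
Host part size = 2^4 - 1 = 15
Broadcast last octet = 144 OR 15 = 159

159


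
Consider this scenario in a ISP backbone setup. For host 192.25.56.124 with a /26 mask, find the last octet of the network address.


Given: IP = 192.25.56.124, prefix = /26
Subnet mask = 255.255.255.192
Last octet of IP: 124
Last octet of mask: 192
Network last octet = 124 AND 192 = 64

64


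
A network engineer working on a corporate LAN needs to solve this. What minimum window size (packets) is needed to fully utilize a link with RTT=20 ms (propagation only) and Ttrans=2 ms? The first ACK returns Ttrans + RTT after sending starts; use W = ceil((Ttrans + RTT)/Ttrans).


Given: Ttrans = 2 ms, RTT = 20 ms (= 2 * Tprop, Tprop = 10 ms)
Time until first ACK returns = Ttrans + RTT = 2 + 20 = 22 ms
Need W * Ttrans >= Ttrans + RTT  ->  W >= (Ttrans + RTT) / Ttrans
(Ttrans + RTT) / Ttrans = 22 / 2 = 11
W_min = ceil(11) = 11

11


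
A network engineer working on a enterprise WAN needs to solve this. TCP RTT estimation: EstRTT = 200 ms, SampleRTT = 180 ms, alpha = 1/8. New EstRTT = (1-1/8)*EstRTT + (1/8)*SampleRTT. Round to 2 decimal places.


Given: EstRTT = 200 ms, SampleRTT = 180 ms, alpha = 1/8
New EstRTT = (1 - alpha) * EstRTT + alpha * SampleRTT
(7/8) * 200 = 175
(1/8) * 180 = 22.5
New EstRTT = 175 + 22.5 = 197.5 ms -> 197.50 ms (2 dp)

197.50


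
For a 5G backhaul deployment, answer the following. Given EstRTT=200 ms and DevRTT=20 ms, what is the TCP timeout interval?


Given: EstRTT = 200 ms, DevRTT = 20 ms
Timeout = EstRTT + 4 * DevRTT
4 * DevRTT = 4 * 20 = 80
Timeout = 200 + 80 = 280 ms

280


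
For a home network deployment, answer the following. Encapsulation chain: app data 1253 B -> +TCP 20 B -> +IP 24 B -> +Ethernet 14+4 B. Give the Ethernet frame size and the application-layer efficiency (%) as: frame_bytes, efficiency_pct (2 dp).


TCP segment = 1253 + 20 = 1273 B
IP packet = 1273 + 24 = 1297 B
Ethernet frame = 1297 + 14 + 4 = 1315 B
Efficiency = app / frame = 1253 / 1315 = 0.952852 = 95.2852% -> 95.29% (2 dp)

1315, 95.29


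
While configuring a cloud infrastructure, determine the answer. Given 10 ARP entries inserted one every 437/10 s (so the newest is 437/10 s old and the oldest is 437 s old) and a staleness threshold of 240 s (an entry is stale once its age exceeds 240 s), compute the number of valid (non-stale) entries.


Ages are k * 437/10 s for k = 1..10 (spacing = 43.7000 s).
Entry k is valid iff k * 437/10 <= 240 iff k <= 10 * 240 / 437 = 5.4920
n_valid = floor(5.4920) = 5
(n_stale = 10 - 5 = 5)

5


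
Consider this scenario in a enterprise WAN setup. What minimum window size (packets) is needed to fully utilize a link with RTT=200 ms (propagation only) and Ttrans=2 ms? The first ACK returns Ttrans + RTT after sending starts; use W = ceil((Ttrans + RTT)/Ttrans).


Given: Ttrans = 2 ms, RTT = 200 ms (= 2 * Tprop, Tprop = 100 ms)
Time until first ACK returns = Ttrans + RTT = 2 + 200 = 202 ms
Need W * Ttrans >= Ttrans + RTT  ->  W >= (Ttrans + RTT) / Ttrans
(Ttrans + RTT) / Ttrans = 202 / 2 = 101
W_min = ceil(101) = 101

101


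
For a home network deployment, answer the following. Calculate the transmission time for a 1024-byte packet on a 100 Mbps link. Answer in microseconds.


Given: packet = 1024 bytes, bandwidth = 100 Mbps
Packet in bits = 1024 * 8 = 8192 bits
Bandwidth = 100 * 10^6 = 100000000 bps
Time = 8192 / 100000000 seconds
Time in us = 8192 * 10^6 / 100000000 = 81.92

81.92


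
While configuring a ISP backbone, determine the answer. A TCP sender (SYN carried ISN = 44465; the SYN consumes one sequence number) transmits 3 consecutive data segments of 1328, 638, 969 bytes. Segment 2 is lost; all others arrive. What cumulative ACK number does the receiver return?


SYN uses sequence number 44465; first data byte = ISN + 1 = 44466.
Segment 1: SEQ = 44466, len = 1328 B, covers [44466, 45793]
Segment 2: SEQ = 45794, len = 638 B, covers [45794, 46431] [LOST]
Segment 3: SEQ = 46432, len = 969 B, covers [46432, 47400]
In-order data received: bytes [44466, 45793] (segments 1..1).
Segment 2 missing -> gap begins at byte 45794; later segments buffered out of order.
Cumulative ACK = next expected in-order byte = 44466 + 1328 = 45794

45794


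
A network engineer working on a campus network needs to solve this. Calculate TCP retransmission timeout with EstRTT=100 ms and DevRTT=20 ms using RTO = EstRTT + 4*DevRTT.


Given: EstRTT = 100 ms, DevRTT = 20 ms
Timeout = EstRTT + 4 * DevRTT
4 * DevRTT = 4 * 20 = 80
Timeout = 100 + 80 = 180 ms

180


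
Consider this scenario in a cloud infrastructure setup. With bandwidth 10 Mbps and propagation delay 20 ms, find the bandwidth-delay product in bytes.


Given: bandwidth = 10 Mbps, delay = 20 ms
BDP in bits = 10 * 10^6 * 20 / 1000
BDP in bits = 200000
BDP in bytes = 200000 / 8 = 25000

25000


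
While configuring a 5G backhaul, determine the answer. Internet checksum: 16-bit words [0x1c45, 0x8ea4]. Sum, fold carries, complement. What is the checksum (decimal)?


Given words: [0x1c45, 0x8ea4]
Step 1: Sum all words
Raw sum = 7237 + 36516 = 43753
One's complement = ~43753 & 0xFFFF = 21782

21782


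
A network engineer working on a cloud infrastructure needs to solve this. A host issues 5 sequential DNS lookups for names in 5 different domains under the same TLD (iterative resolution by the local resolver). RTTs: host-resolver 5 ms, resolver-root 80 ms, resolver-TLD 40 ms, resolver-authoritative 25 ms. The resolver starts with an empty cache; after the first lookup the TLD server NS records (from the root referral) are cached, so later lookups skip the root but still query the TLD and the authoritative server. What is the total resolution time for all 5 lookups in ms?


Lookup 1 (cold cache): local + root + TLD + auth = 5 + 80 + 40 + 25 = 150 ms
Lookups 2..5 (TLD NS cached -> skip root; new domain -> still ask TLD and auth): local + TLD + auth = 5 + 40 + 25 = 70 ms each
Remaining 4 lookups: 4 * 70 = 280 ms
Total = 150 + 280 = 430 ms

430


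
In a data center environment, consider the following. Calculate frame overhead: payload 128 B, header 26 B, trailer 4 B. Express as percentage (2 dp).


Given: payload = 128 B, header = 26 B, trailer = 4 B
Overhead bytes = header + trailer = 26 + 4 = 30
Total frame = payload + overhead = 128 + 30 = 158
Overhead % = 30 / 158 * 100 = 18.9873% -> 18.99% (2 dp)

18.99


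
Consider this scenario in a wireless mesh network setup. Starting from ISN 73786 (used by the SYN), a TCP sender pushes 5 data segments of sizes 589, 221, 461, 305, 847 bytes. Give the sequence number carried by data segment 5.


The SYN occupies sequence number ISN = 73786, so the first data byte is ISN + 1 = 73787.
SEQ of data segment i = (ISN + 1) + sum of payload sizes of segments 1..i-1.
Segment 1: SEQ = 73787, payload = 589 bytes
Segment 2: SEQ = 74376, payload = 221 bytes
Segment 3: SEQ = 74597, payload = 461 bytes
Segment 4: SEQ = 75058, payload = 305 bytes
Segment 5: SEQ = 75363, payload = 847 bytes
SEQ of segment 5 = 73787 + 589 + 221 + 461 + 305 = 75363

75363


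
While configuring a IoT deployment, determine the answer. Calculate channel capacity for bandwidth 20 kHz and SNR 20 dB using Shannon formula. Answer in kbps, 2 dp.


Given: B = 20 kHz, SNR = 20 dB
SNR linear = 10^(20/10) = 100
1 + SNR = 101
log2(101) = 6.6582114828
C = 20 * 1000 * 6.6582114828 = 133164.2297 bps
C = 133.164230 kbps -> 133.16 kbps (2 dp)

133.16


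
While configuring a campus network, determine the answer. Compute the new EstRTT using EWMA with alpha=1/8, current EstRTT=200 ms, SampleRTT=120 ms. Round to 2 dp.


Given: EstRTT = 200 ms, SampleRTT = 120 ms, alpha = 1/8
New EstRTT = (1 - alpha) * EstRTT + alpha * SampleRTT
(7/8) * 200 = 175
(1/8) * 120 = 15
New EstRTT = 175 + 15 = 190 ms -> 190.00 ms (2 dp)

190.00


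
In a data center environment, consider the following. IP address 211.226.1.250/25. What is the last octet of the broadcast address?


Given: IP = 211.226.1.250, prefix = /25
Host bits = 32 - 25 = 7
Network last octet = 250 AND mask = 128
Host part size = 2^7 - 1 = 127
Broadcast last octet = 128 OR 127 = 255

255


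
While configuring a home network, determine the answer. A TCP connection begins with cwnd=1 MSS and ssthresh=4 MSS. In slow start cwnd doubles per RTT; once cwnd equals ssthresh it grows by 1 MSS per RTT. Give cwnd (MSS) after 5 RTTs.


RTT 0: cwnd = 1 MSS (initial)
RTT 1: cwnd = 2 MSS (slow start, doubled)
RTT 2: cwnd = 4 MSS (slow start, doubled)
RTT 3: cwnd = 5 MSS (congestion avoidance, +1)
RTT 4: cwnd = 6 MSS (congestion avoidance, +1)
RTT 5: cwnd = 7 MSS (congestion avoidance, +1)

7


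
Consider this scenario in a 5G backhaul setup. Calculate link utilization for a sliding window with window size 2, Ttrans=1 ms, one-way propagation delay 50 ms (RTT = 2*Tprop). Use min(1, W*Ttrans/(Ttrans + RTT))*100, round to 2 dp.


Given: W = 2, Ttrans = 1 ms, RTT = 100 ms (= 2 * Tprop, Tprop = 50 ms)
Cycle time = Ttrans + RTT = 1 + 100 = 101 ms (first packet sent until its ACK returns)
W * Ttrans = 2 * 1 = 2 ms of sending per cycle
W * Ttrans / (Ttrans + RTT) = 2 / 101 = 0.019802
U = min(1, 0.019802) = 0.019802
U% = 1.98%

1.98


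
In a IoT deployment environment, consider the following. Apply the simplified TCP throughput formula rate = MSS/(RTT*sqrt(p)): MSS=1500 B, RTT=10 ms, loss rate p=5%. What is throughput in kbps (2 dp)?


Given: MSS = 1500 bytes, RTT = 10 ms, loss = 5%
RTT in seconds = 10 / 1000 = 0.01
Loss rate = 5% = 0.05
sqrt(loss) = sqrt(0.05) = 0.223606797750
Throughput (bytes/s) = 1500 / (0.01 * 0.223606797750) = 670820.3932
Throughput (kbps) = 670820.3932 * 8 / 1000 = 5366.563146 -> 5366.56 kbps (2 dp)

5366.56
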